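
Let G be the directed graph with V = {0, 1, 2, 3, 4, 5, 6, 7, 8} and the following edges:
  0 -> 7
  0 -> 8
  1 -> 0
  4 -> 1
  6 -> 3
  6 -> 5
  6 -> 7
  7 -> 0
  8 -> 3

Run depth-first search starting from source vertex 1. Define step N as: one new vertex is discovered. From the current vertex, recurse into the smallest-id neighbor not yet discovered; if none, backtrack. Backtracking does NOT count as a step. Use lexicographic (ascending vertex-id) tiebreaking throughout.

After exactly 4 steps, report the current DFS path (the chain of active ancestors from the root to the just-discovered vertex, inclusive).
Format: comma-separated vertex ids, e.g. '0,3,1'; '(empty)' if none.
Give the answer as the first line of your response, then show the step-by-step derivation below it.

1,0,8

step 1: discover 1; path=1; order=1
step 2: discover 0; path=1>0; order=1,0
step 3: discover 7; path=1>0>7; order=1,0,7
step 4: discover 8; path=1>0>8; order=1,0,7,8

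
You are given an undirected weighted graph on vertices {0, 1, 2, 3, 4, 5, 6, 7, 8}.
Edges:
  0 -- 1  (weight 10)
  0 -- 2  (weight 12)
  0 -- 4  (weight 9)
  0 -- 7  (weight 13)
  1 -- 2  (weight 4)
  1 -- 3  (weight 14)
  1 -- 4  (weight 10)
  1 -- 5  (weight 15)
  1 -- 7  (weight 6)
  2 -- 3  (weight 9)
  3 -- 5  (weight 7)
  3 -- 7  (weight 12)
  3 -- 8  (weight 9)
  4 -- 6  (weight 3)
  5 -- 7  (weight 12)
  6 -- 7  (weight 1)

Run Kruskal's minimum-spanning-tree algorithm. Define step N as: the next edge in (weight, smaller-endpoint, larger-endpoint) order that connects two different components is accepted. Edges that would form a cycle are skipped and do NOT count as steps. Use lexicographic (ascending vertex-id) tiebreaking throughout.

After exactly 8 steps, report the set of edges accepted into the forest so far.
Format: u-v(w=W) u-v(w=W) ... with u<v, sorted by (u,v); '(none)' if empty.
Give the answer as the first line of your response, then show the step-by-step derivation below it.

0-4(w=9) 1-2(w=4) 1-7(w=6) 2-3(w=9) 3-5(w=7) 3-8(w=9) 4-6(w=3) 6-7(w=1)

step 1: add edge 6-7 (w=1); MST = {6-7(w=1)}
step 2: add edge 4-6 (w=3); MST = {4-6(w=3) 6-7(w=1)}
step 3: add edge 1-2 (w=4); MST = {1-2(w=4) 4-6(w=3) 6-7(w=1)}
step 4: add edge 1-7 (w=6); MST = {1-2(w=4) 1-7(w=6) 4-6(w=3) 6-7(w=1)}
step 5: add edge 3-5 (w=7); MST = {1-2(w=4) 1-7(w=6) 3-5(w=7) 4-6(w=3) 6-7(w=1)}
step 6: add edge 0-4 (w=9); MST = {0-4(w=9) 1-2(w=4) 1-7(w=6) 3-5(w=7) 4-6(w=3) 6-7(w=1)}
step 7: add edge 2-3 (w=9); MST = {0-4(w=9) 1-2(w=4) 1-7(w=6) 2-3(w=9) 3-5(w=7) 4-6(w=3) 6-7(w=1)}
step 8: add edge 3-8 (w=9); MST = {0-4(w=9) 1-2(w=4) 1-7(w=6) 2-3(w=9) 3-5(w=7) 3-8(w=9) 4-6(w=3) 6-7(w=1)}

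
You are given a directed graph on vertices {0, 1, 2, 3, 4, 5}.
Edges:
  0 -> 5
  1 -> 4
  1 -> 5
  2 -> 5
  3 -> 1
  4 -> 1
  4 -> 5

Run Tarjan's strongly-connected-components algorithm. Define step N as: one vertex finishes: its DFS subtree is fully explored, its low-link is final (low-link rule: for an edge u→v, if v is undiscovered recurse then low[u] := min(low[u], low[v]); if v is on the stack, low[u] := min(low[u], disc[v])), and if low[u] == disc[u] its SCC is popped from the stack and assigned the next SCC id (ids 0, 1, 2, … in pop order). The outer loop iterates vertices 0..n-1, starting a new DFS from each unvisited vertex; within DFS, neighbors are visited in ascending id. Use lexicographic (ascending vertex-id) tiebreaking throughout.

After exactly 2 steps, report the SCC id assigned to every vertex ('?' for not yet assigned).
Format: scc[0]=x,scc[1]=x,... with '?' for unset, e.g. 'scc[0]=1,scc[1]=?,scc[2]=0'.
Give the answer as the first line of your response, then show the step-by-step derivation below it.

scc[0]=1,scc[1]=?,scc[2]=?,scc[3]=?,scc[4]=?,scc[5]=0

step 1: low=(low[0]=0,low[1]=?,low[2]=?,low[3]=?,low[4]=?,low[5]=1); scc=(scc[0]=?,scc[1]=?,scc[2]=?,scc[3]=?,scc[4]=?,scc[5]=0)
step 2: low=(low[0]=0,low[1]=?,low[2]=?,low[3]=?,low[4]=?,low[5]=1); scc=(scc[0]=1,scc[1]=?,scc[2]=?,scc[3]=?,scc[4]=?,scc[5]=0)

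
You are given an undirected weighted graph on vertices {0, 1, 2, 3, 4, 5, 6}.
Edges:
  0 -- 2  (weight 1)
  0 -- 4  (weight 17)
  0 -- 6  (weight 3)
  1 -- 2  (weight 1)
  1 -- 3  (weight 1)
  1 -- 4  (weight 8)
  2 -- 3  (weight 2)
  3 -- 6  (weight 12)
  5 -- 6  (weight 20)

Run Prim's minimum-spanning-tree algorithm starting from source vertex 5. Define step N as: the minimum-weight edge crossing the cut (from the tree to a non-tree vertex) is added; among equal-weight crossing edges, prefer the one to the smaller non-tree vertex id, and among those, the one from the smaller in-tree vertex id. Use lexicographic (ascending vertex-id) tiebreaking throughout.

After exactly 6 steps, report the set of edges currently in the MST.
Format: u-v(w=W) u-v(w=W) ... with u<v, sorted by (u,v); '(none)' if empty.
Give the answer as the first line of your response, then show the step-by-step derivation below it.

0-2(w=1) 0-6(w=3) 1-2(w=1) 1-3(w=1) 1-4(w=8) 5-6(w=20)

step 1: add edge 5-6 (w=20); MST = {5-6(w=20)}
step 2: add edge 0-6 (w=3); MST = {0-6(w=3) 5-6(w=20)}
step 3: add edge 0-2 (w=1); MST = {0-2(w=1) 0-6(w=3) 5-6(w=20)}
step 4: add edge 1-2 (w=1); MST = {0-2(w=1) 0-6(w=3) 1-2(w=1) 5-6(w=20)}
step 5: add edge 1-3 (w=1); MST = {0-2(w=1) 0-6(w=3) 1-2(w=1) 1-3(w=1) 5-6(w=20)}
step 6: add edge 1-4 (w=8); MST = {0-2(w=1) 0-6(w=3) 1-2(w=1) 1-3(w=1) 1-4(w=8) 5-6(w=20)}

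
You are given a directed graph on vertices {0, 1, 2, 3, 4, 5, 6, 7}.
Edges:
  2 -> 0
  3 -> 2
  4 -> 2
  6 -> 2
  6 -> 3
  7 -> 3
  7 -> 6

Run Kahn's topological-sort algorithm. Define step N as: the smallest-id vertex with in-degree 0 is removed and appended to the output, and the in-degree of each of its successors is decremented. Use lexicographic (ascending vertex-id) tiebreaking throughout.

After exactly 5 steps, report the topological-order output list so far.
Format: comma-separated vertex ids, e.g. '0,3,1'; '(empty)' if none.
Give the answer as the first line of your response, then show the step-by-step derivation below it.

1,4,5,7,6

step 1: output 1; order=[1]; indeg=(1,0,3,2,0,0,1,0)
step 2: output 4; order=[1,4]; indeg=(1,0,2,2,0,0,1,0)
step 3: output 5; order=[1,4,5]; indeg=(1,0,2,2,0,0,1,0)
step 4: output 7; order=[1,4,5,7]; indeg=(1,0,2,1,0,0,0,0)
step 5: output 6; order=[1,4,5,7,6]; indeg=(1,0,1,0,0,0,0,0)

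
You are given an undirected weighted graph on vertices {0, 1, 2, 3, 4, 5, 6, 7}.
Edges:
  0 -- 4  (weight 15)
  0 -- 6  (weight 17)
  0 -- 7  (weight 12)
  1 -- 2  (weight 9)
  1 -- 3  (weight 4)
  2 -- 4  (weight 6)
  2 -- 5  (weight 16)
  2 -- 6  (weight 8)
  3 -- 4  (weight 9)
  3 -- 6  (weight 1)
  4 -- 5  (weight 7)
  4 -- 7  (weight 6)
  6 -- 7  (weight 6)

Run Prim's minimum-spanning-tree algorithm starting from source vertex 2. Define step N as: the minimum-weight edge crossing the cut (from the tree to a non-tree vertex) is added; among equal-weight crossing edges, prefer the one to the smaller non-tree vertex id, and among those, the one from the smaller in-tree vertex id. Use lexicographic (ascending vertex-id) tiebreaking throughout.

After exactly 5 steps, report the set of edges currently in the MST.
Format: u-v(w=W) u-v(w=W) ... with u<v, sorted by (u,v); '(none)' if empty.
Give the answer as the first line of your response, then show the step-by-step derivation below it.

1-3(w=4) 2-4(w=6) 3-6(w=1) 4-7(w=6) 6-7(w=6)

step 1: add edge 2-4 (w=6); MST = {2-4(w=6)}
step 2: add edge 4-7 (w=6); MST = {2-4(w=6) 4-7(w=6)}
step 3: add edge 6-7 (w=6); MST = {2-4(w=6) 4-7(w=6) 6-7(w=6)}
step 4: add edge 3-6 (w=1); MST = {2-4(w=6) 3-6(w=1) 4-7(w=6) 6-7(w=6)}
step 5: add edge 1-3 (w=4); MST = {1-3(w=4) 2-4(w=6) 3-6(w=1) 4-7(w=6) 6-7(w=6)}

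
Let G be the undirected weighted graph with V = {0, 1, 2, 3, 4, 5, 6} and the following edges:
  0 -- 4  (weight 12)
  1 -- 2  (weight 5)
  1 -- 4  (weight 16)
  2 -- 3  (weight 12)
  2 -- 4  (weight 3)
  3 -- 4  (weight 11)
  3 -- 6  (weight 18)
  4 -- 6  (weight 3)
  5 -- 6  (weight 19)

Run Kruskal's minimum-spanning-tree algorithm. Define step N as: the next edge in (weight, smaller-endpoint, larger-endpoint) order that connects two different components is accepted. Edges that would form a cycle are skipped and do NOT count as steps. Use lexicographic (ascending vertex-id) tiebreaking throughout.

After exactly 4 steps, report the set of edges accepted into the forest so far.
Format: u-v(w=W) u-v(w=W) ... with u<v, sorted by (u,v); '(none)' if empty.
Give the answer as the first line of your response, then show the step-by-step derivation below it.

1-2(w=5) 2-4(w=3) 3-4(w=11) 4-6(w=3)

step 1: add edge 2-4 (w=3); MST = {2-4(w=3)}
step 2: add edge 4-6 (w=3); MST = {2-4(w=3) 4-6(w=3)}
step 3: add edge 1-2 (w=5); MST = {1-2(w=5) 2-4(w=3) 4-6(w=3)}
step 4: add edge 3-4 (w=11); MST = {1-2(w=5) 2-4(w=3) 3-4(w=11) 4-6(w=3)}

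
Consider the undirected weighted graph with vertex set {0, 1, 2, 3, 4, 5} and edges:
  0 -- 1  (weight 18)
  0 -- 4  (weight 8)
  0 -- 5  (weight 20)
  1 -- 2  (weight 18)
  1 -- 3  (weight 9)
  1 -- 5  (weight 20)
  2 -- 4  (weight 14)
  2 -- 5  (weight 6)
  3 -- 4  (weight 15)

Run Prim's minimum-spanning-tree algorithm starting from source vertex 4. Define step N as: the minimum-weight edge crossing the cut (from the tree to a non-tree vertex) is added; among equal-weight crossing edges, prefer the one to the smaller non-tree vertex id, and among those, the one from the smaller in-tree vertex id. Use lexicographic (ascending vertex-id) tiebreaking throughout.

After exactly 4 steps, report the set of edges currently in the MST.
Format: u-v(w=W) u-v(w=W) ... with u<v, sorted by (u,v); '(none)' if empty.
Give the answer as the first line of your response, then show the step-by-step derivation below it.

0-4(w=8) 2-4(w=14) 2-5(w=6) 3-4(w=15)

step 1: add edge 0-4 (w=8); MST = {0-4(w=8)}
step 2: add edge 2-4 (w=14); MST = {0-4(w=8) 2-4(w=14)}
step 3: add edge 2-5 (w=6); MST = {0-4(w=8) 2-4(w=14) 2-5(w=6)}
step 4: add edge 3-4 (w=15); MST = {0-4(w=8) 2-4(w=14) 2-5(w=6) 3-4(w=15)}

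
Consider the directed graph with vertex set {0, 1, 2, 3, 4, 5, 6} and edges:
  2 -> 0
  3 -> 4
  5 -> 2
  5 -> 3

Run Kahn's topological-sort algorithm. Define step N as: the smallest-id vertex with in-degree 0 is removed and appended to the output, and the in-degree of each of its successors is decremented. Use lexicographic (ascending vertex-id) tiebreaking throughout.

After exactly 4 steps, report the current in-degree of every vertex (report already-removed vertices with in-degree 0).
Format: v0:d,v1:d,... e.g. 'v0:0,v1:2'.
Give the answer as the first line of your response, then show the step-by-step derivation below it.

v0:0,v1:0,v2:0,v3:0,v4:1,v5:0,v6:0

step 1: output 1; order=[1]; indeg=(1,0,1,1,1,0,0)
step 2: output 5; order=[1,5]; indeg=(1,0,0,0,1,0,0)
step 3: output 2; order=[1,5,2]; indeg=(0,0,0,0,1,0,0)
step 4: output 0; order=[1,5,2,0]; indeg=(0,0,0,0,1,0,0)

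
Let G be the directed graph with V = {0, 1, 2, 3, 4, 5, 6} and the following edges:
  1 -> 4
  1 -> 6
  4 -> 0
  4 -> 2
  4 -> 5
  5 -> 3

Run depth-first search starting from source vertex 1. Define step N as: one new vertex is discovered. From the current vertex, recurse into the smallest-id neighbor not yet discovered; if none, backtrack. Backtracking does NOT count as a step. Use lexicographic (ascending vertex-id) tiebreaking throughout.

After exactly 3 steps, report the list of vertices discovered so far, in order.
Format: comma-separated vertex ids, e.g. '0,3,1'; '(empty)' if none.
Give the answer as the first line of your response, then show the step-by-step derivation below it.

1,4,0

step 1: discover 1; path=1; order=1
step 2: discover 4; path=1>4; order=1,4
step 3: discover 0; path=1>4>0; order=1,4,0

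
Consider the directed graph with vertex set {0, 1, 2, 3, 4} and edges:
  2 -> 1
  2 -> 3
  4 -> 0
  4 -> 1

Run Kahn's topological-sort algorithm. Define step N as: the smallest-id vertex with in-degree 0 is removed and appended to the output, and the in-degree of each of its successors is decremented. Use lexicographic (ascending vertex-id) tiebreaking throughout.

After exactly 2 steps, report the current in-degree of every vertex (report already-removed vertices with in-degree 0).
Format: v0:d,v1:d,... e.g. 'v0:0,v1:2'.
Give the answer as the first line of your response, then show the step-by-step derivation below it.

v0:1,v1:1,v2:0,v3:0,v4:0

step 1: output 2; order=[2]; indeg=(1,1,0,0,0)
step 2: output 3; order=[2,3]; indeg=(1,1,0,0,0)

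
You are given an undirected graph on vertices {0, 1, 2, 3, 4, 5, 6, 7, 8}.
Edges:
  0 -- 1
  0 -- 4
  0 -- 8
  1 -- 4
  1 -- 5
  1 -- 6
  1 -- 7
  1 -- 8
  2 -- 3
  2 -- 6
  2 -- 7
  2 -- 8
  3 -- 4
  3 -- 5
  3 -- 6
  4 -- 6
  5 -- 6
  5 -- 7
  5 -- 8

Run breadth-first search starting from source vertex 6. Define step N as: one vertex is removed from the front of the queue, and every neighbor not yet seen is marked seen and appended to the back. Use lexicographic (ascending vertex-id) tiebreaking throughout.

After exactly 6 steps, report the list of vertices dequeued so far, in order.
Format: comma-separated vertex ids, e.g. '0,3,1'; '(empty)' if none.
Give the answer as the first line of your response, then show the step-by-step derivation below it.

6,1,2,3,4,5

step 1: dequeue 6; queue=[1,2,3,4,5]; order=6
step 2: dequeue 1; queue=[2,3,4,5,0,7,8]; order=6,1
step 3: dequeue 2; queue=[3,4,5,0,7,8]; order=6,1,2
step 4: dequeue 3; queue=[4,5,0,7,8]; order=6,1,2,3
step 5: dequeue 4; queue=[5,0,7,8]; order=6,1,2,3,4
step 6: dequeue 5; queue=[0,7,8]; order=6,1,2,3,4,5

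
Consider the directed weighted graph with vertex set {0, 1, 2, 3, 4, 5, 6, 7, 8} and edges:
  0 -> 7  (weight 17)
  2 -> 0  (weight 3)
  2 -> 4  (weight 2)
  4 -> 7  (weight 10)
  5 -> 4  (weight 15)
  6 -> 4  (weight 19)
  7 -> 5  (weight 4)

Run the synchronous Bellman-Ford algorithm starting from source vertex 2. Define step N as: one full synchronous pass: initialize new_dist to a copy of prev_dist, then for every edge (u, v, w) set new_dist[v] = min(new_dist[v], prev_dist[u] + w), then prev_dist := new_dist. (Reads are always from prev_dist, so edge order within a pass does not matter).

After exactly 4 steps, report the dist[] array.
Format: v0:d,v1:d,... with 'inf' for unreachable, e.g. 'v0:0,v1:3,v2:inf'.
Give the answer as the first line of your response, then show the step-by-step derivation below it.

v0:3,v1:inf,v2:0,v3:inf,v4:2,v5:16,v6:inf,v7:12,v8:inf

step 1: dist = v0:3,v1:inf,v2:0,v3:inf,v4:2,v5:inf,v6:inf,v7:inf,v8:inf
step 2: dist = v0:3,v1:inf,v2:0,v3:inf,v4:2,v5:inf,v6:inf,v7:12,v8:inf
step 3: dist = v0:3,v1:inf,v2:0,v3:inf,v4:2,v5:16,v6:inf,v7:12,v8:inf
step 4: dist = v0:3,v1:inf,v2:0,v3:inf,v4:2,v5:16,v6:inf,v7:12,v8:inf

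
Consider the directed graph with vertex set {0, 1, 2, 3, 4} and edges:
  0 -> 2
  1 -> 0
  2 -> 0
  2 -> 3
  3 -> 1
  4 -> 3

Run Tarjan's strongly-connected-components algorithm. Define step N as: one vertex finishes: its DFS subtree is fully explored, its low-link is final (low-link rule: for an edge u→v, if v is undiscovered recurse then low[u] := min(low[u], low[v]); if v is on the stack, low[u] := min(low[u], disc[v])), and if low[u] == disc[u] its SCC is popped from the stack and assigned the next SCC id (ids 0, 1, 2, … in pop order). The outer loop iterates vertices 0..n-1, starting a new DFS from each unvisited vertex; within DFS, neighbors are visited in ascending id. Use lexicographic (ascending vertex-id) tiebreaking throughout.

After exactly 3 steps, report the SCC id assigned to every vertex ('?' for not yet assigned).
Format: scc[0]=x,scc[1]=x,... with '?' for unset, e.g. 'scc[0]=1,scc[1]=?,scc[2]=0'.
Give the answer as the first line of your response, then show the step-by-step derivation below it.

scc[0]=?,scc[1]=?,scc[2]=?,scc[3]=?,scc[4]=?

step 1: low=(low[0]=0,low[1]=0,low[2]=0,low[3]=2,low[4]=?); scc=(scc[0]=?,scc[1]=?,scc[2]=?,scc[3]=?,scc[4]=?)
step 2: low=(low[0]=0,low[1]=0,low[2]=0,low[3]=0,low[4]=?); scc=(scc[0]=?,scc[1]=?,scc[2]=?,scc[3]=?,scc[4]=?)
step 3: low=(low[0]=0,low[1]=0,low[2]=0,low[3]=0,low[4]=?); scc=(scc[0]=?,scc[1]=?,scc[2]=?,scc[3]=?,scc[4]=?)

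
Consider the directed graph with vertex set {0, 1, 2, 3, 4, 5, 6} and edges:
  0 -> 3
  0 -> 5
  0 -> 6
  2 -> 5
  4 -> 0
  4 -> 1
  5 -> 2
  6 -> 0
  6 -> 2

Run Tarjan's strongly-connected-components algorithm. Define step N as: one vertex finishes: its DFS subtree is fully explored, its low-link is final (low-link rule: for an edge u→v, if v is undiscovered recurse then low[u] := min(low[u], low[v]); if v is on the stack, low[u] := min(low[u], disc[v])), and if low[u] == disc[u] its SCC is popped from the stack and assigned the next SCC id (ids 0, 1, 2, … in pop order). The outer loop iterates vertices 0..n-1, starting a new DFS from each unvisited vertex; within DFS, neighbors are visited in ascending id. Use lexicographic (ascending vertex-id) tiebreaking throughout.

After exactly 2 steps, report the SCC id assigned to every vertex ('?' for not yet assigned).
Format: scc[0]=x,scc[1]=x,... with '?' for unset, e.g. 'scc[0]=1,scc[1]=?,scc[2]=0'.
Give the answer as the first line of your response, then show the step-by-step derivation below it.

scc[0]=?,scc[1]=?,scc[2]=?,scc[3]=0,scc[4]=?,scc[5]=?,scc[6]=?

step 1: low=(low[0]=0,low[1]=?,low[2]=?,low[3]=1,low[4]=?,low[5]=?,low[6]=?); scc=(scc[0]=?,scc[1]=?,scc[2]=?,scc[3]=0,scc[4]=?,scc[5]=?,scc[6]=?)
step 2: low=(low[0]=0,low[1]=?,low[2]=2,low[3]=1,low[4]=?,low[5]=2,low[6]=?); scc=(scc[0]=?,scc[1]=?,scc[2]=?,scc[3]=0,scc[4]=?,scc[5]=?,scc[6]=?)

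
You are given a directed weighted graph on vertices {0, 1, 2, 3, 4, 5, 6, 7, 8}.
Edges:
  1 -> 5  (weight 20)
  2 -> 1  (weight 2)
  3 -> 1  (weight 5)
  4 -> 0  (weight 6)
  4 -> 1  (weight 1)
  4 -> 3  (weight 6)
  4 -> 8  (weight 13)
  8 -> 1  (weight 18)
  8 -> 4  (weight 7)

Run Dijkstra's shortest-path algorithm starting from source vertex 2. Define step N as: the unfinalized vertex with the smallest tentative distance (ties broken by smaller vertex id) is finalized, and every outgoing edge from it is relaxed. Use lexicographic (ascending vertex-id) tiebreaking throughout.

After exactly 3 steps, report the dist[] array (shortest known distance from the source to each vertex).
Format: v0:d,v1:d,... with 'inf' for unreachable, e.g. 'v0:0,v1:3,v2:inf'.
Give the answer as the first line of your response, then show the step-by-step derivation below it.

v0:inf,v1:2,v2:0,v3:inf,v4:inf,v5:22,v6:inf,v7:inf,v8:inf

step 1: dist = v0:inf,v1:2,v2:0,v3:inf,v4:inf,v5:inf,v6:inf,v7:inf,v8:inf
step 2: dist = v0:inf,v1:2,v2:0,v3:inf,v4:inf,v5:22,v6:inf,v7:inf,v8:inf
step 3: dist = v0:inf,v1:2,v2:0,v3:inf,v4:inf,v5:22,v6:inf,v7:inf,v8:inf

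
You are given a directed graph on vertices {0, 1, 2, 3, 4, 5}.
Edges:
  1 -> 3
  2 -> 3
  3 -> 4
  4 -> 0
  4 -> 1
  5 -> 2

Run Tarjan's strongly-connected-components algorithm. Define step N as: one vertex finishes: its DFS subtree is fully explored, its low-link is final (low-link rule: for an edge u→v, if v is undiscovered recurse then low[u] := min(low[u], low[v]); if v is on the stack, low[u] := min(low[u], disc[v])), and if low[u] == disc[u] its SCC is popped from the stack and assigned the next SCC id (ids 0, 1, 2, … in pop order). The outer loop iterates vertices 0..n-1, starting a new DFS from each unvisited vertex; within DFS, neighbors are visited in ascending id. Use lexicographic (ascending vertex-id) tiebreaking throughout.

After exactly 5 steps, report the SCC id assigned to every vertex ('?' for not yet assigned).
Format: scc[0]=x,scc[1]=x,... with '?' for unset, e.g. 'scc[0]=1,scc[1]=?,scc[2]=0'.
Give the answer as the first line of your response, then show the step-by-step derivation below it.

scc[0]=0,scc[1]=1,scc[2]=2,scc[3]=1,scc[4]=1,scc[5]=?

step 1: low=(low[0]=0,low[1]=?,low[2]=?,low[3]=?,low[4]=?,low[5]=?); scc=(scc[0]=0,scc[1]=?,scc[2]=?,scc[3]=?,scc[4]=?,scc[5]=?)
step 2: low=(low[0]=0,low[1]=1,low[2]=?,low[3]=2,low[4]=1,low[5]=?); scc=(scc[0]=0,scc[1]=?,scc[2]=?,scc[3]=?,scc[4]=?,scc[5]=?)
step 3: low=(low[0]=0,low[1]=1,low[2]=?,low[3]=1,low[4]=1,low[5]=?); scc=(scc[0]=0,scc[1]=?,scc[2]=?,scc[3]=?,scc[4]=?,scc[5]=?)
step 4: low=(low[0]=0,low[1]=1,low[2]=?,low[3]=1,low[4]=1,low[5]=?); scc=(scc[0]=0,scc[1]=1,scc[2]=?,scc[3]=1,scc[4]=1,scc[5]=?)
step 5: low=(low[0]=0,low[1]=1,low[2]=4,low[3]=1,low[4]=1,low[5]=?); scc=(scc[0]=0,scc[1]=1,scc[2]=2,scc[3]=1,scc[4]=1,scc[5]=?)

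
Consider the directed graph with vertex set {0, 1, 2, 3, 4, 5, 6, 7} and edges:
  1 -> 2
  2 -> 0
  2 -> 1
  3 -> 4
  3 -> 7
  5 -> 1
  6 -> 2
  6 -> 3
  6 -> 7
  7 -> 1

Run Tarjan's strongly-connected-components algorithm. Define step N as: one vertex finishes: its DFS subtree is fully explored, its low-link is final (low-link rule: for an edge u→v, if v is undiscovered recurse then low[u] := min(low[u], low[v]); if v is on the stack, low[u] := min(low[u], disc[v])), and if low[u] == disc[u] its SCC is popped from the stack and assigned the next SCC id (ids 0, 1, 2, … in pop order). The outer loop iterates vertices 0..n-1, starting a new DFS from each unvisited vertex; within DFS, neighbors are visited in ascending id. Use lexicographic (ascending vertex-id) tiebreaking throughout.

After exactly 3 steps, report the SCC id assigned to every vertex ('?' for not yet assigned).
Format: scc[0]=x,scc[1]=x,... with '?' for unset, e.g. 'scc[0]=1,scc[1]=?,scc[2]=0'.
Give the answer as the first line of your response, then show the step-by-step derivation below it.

scc[0]=0,scc[1]=1,scc[2]=1,scc[3]=?,scc[4]=?,scc[5]=?,scc[6]=?,scc[7]=?

step 1: low=(low[0]=0,low[1]=?,low[2]=?,low[3]=?,low[4]=?,low[5]=?,low[6]=?,low[7]=?); scc=(scc[0]=0,scc[1]=?,scc[2]=?,scc[3]=?,scc[4]=?,scc[5]=?,scc[6]=?,scc[7]=?)
step 2: low=(low[0]=0,low[1]=1,low[2]=1,low[3]=?,low[4]=?,low[5]=?,low[6]=?,low[7]=?); scc=(scc[0]=0,scc[1]=?,scc[2]=?,scc[3]=?,scc[4]=?,scc[5]=?,scc[6]=?,scc[7]=?)
step 3: low=(low[0]=0,low[1]=1,low[2]=1,low[3]=?,low[4]=?,low[5]=?,low[6]=?,low[7]=?); scc=(scc[0]=0,scc[1]=1,scc[2]=1,scc[3]=?,scc[4]=?,scc[5]=?,scc[6]=?,scc[7]=?)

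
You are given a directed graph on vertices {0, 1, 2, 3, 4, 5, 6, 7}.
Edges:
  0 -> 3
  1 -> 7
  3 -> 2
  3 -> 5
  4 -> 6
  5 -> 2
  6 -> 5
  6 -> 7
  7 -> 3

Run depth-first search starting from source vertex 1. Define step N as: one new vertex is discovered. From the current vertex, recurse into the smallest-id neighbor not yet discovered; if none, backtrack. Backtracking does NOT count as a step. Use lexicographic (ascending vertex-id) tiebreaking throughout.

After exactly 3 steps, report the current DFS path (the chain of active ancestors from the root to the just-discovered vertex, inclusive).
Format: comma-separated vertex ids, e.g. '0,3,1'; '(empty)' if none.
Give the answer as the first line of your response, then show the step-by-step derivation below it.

1,7,3

step 1: discover 1; path=1; order=1
step 2: discover 7; path=1>7; order=1,7
step 3: discover 3; path=1>7>3; order=1,7,3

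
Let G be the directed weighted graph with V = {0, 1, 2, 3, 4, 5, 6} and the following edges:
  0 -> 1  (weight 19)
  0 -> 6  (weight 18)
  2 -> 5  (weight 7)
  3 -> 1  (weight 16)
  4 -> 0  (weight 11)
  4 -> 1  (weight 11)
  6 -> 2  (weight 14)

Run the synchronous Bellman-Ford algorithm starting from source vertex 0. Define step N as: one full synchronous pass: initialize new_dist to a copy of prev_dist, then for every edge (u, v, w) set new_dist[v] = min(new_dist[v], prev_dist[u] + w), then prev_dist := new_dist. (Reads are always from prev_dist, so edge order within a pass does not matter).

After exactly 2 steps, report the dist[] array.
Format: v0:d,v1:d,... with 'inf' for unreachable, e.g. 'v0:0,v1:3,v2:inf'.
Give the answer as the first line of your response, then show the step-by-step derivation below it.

v0:0,v1:19,v2:32,v3:inf,v4:inf,v5:inf,v6:18

step 1: dist = v0:0,v1:19,v2:inf,v3:inf,v4:inf,v5:inf,v6:18
step 2: dist = v0:0,v1:19,v2:32,v3:inf,v4:inf,v5:inf,v6:18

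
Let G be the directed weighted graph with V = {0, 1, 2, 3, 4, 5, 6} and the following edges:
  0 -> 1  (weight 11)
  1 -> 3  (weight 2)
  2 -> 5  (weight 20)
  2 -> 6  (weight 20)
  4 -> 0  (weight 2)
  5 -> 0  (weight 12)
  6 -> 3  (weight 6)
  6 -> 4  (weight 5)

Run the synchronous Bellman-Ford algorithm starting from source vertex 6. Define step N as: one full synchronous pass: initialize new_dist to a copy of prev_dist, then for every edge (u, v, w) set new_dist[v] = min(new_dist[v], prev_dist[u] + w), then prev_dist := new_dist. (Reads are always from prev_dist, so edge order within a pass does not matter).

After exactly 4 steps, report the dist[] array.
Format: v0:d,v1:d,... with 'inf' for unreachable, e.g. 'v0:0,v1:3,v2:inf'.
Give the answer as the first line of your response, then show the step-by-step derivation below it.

v0:7,v1:18,v2:inf,v3:6,v4:5,v5:inf,v6:0

step 1: dist = v0:inf,v1:inf,v2:inf,v3:6,v4:5,v5:inf,v6:0
step 2: dist = v0:7,v1:inf,v2:inf,v3:6,v4:5,v5:inf,v6:0
step 3: dist = v0:7,v1:18,v2:inf,v3:6,v4:5,v5:inf,v6:0
step 4: dist = v0:7,v1:18,v2:inf,v3:6,v4:5,v5:inf,v6:0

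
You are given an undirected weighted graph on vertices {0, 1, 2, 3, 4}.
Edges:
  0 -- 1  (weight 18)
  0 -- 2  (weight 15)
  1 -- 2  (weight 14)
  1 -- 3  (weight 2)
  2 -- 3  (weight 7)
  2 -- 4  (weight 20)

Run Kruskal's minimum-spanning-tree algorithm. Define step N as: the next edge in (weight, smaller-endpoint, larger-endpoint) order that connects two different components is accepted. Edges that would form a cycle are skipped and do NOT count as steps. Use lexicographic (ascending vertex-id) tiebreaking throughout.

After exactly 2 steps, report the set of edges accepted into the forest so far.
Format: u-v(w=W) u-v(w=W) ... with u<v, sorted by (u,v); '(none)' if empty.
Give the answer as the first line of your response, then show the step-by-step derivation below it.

1-3(w=2) 2-3(w=7)

step 1: add edge 1-3 (w=2); MST = {1-3(w=2)}
step 2: add edge 2-3 (w=7); MST = {1-3(w=2) 2-3(w=7)}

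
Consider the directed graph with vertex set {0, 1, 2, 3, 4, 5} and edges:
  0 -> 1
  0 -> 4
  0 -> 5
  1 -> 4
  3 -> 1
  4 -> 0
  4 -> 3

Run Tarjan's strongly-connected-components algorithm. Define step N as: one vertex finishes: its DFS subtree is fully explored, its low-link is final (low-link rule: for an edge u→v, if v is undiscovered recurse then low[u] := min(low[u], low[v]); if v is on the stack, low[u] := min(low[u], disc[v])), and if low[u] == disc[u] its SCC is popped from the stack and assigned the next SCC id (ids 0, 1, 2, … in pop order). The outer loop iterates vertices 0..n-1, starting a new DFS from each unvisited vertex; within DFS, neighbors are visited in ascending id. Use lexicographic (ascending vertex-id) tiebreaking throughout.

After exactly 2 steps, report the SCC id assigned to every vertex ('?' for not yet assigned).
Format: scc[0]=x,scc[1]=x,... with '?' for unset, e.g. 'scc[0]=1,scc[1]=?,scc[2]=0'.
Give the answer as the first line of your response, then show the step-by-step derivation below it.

scc[0]=?,scc[1]=?,scc[2]=?,scc[3]=?,scc[4]=?,scc[5]=?

step 1: low=(low[0]=0,low[1]=1,low[2]=?,low[3]=1,low[4]=0,low[5]=?); scc=(scc[0]=?,scc[1]=?,scc[2]=?,scc[3]=?,scc[4]=?,scc[5]=?)
step 2: low=(low[0]=0,low[1]=1,low[2]=?,low[3]=1,low[4]=0,low[5]=?); scc=(scc[0]=?,scc[1]=?,scc[2]=?,scc[3]=?,scc[4]=?,scc[5]=?)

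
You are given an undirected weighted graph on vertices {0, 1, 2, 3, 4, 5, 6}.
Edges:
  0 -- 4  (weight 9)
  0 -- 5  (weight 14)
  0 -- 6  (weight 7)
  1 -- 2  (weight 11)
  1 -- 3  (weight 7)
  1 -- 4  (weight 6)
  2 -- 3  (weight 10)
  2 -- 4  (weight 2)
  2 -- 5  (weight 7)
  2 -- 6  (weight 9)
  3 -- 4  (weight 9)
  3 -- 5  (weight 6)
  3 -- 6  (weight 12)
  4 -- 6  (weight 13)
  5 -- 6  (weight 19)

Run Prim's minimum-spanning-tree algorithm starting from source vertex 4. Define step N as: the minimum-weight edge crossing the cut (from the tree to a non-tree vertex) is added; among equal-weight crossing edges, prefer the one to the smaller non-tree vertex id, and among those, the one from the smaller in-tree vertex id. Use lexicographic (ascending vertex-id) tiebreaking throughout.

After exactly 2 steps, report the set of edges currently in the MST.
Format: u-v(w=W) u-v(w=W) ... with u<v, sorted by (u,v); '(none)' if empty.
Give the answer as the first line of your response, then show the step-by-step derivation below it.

1-4(w=6) 2-4(w=2)

step 1: add edge 2-4 (w=2); MST = {2-4(w=2)}
step 2: add edge 1-4 (w=6); MST = {1-4(w=6) 2-4(w=2)}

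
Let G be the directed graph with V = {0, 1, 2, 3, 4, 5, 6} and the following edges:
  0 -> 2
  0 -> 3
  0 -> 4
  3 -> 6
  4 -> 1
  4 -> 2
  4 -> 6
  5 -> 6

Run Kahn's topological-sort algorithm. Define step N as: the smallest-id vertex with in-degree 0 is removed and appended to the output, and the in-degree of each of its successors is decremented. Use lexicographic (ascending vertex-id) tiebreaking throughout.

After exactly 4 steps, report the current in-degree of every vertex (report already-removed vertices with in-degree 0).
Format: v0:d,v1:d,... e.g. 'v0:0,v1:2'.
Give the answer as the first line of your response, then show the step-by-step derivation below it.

v0:0,v1:0,v2:0,v3:0,v4:0,v5:0,v6:1

step 1: output 0; order=[0]; indeg=(0,1,1,0,0,0,3)
step 2: output 3; order=[0,3]; indeg=(0,1,1,0,0,0,2)
step 3: output 4; order=[0,3,4]; indeg=(0,0,0,0,0,0,1)
step 4: output 1; order=[0,3,4,1]; indeg=(0,0,0,0,0,0,1)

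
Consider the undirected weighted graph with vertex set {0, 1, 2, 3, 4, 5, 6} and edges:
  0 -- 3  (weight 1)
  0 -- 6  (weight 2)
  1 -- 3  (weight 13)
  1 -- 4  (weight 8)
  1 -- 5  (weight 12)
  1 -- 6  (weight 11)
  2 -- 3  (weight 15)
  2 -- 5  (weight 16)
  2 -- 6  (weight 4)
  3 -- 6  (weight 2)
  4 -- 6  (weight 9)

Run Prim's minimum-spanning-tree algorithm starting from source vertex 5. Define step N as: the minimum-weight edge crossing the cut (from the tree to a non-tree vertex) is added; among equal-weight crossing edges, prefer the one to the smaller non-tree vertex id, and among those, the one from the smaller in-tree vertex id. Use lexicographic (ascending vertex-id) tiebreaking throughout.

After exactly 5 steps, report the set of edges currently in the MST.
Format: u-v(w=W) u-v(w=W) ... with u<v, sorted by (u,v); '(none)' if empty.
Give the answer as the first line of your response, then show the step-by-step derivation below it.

0-3(w=1) 0-6(w=2) 1-4(w=8) 1-5(w=12) 4-6(w=9)

step 1: add edge 1-5 (w=12); MST = {1-5(w=12)}
step 2: add edge 1-4 (w=8); MST = {1-4(w=8) 1-5(w=12)}
step 3: add edge 4-6 (w=9); MST = {1-4(w=8) 1-5(w=12) 4-6(w=9)}
step 4: add edge 0-6 (w=2); MST = {0-6(w=2) 1-4(w=8) 1-5(w=12) 4-6(w=9)}
step 5: add edge 0-3 (w=1); MST = {0-3(w=1) 0-6(w=2) 1-4(w=8) 1-5(w=12) 4-6(w=9)}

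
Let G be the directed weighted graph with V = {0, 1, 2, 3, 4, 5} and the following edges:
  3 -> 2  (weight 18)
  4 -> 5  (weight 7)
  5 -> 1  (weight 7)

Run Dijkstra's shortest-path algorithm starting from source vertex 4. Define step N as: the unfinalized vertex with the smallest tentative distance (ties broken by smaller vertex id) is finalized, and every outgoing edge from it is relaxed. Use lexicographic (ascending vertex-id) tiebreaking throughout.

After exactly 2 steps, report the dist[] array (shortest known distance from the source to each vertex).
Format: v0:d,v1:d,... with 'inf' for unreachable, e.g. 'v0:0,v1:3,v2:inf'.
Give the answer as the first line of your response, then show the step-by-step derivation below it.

v0:inf,v1:14,v2:inf,v3:inf,v4:0,v5:7

step 1: dist = v0:inf,v1:inf,v2:inf,v3:inf,v4:0,v5:7
step 2: dist = v0:inf,v1:14,v2:inf,v3:inf,v4:0,v5:7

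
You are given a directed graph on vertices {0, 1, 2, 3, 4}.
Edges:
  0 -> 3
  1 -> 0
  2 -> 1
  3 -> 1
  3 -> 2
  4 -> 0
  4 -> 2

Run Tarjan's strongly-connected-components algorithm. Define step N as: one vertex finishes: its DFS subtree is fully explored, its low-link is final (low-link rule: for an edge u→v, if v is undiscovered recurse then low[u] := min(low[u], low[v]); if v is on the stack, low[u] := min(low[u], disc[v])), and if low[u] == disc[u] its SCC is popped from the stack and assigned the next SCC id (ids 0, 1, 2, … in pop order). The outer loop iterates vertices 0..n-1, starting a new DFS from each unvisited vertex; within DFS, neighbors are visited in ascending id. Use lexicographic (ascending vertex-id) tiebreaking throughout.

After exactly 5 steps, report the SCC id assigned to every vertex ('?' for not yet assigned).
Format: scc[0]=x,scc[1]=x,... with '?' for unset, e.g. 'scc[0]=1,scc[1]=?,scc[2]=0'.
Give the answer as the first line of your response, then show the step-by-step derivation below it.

scc[0]=0,scc[1]=0,scc[2]=0,scc[3]=0,scc[4]=1

step 1: low=(low[0]=0,low[1]=0,low[2]=?,low[3]=1,low[4]=?); scc=(scc[0]=?,scc[1]=?,scc[2]=?,scc[3]=?,scc[4]=?)
step 2: low=(low[0]=0,low[1]=0,low[2]=2,low[3]=0,low[4]=?); scc=(scc[0]=?,scc[1]=?,scc[2]=?,scc[3]=?,scc[4]=?)
step 3: low=(low[0]=0,low[1]=0,low[2]=2,low[3]=0,low[4]=?); scc=(scc[0]=?,scc[1]=?,scc[2]=?,scc[3]=?,scc[4]=?)
step 4: low=(low[0]=0,low[1]=0,low[2]=2,low[3]=0,low[4]=?); scc=(scc[0]=0,scc[1]=0,scc[2]=0,scc[3]=0,scc[4]=?)
step 5: low=(low[0]=0,low[1]=0,low[2]=2,low[3]=0,low[4]=4); scc=(scc[0]=0,scc[1]=0,scc[2]=0,scc[3]=0,scc[4]=1)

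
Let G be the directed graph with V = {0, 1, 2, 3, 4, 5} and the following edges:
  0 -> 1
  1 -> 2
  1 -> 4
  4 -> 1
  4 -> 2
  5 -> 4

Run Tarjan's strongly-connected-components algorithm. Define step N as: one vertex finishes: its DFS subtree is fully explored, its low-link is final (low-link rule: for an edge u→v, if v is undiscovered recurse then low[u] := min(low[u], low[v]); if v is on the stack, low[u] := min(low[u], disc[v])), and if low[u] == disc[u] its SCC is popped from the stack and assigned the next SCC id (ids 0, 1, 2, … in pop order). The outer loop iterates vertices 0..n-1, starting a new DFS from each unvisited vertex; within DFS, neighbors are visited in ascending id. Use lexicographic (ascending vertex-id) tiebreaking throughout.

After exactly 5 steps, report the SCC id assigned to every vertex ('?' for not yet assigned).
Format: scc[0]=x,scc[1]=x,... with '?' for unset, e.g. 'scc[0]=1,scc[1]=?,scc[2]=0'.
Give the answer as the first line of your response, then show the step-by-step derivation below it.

scc[0]=2,scc[1]=1,scc[2]=0,scc[3]=3,scc[4]=1,scc[5]=?

step 1: low=(low[0]=0,low[1]=1,low[2]=2,low[3]=?,low[4]=?,low[5]=?); scc=(scc[0]=?,scc[1]=?,scc[2]=0,scc[3]=?,scc[4]=?,scc[5]=?)
step 2: low=(low[0]=0,low[1]=1,low[2]=2,low[3]=?,low[4]=1,low[5]=?); scc=(scc[0]=?,scc[1]=?,scc[2]=0,scc[3]=?,scc[4]=?,scc[5]=?)
step 3: low=(low[0]=0,low[1]=1,low[2]=2,low[3]=?,low[4]=1,low[5]=?); scc=(scc[0]=?,scc[1]=1,scc[2]=0,scc[3]=?,scc[4]=1,scc[5]=?)
step 4: low=(low[0]=0,low[1]=1,low[2]=2,low[3]=?,low[4]=1,low[5]=?); scc=(scc[0]=2,scc[1]=1,scc[2]=0,scc[3]=?,scc[4]=1,scc[5]=?)
step 5: low=(low[0]=0,low[1]=1,low[2]=2,low[3]=4,low[4]=1,low[5]=?); scc=(scc[0]=2,scc[1]=1,scc[2]=0,scc[3]=3,scc[4]=1,scc[5]=?)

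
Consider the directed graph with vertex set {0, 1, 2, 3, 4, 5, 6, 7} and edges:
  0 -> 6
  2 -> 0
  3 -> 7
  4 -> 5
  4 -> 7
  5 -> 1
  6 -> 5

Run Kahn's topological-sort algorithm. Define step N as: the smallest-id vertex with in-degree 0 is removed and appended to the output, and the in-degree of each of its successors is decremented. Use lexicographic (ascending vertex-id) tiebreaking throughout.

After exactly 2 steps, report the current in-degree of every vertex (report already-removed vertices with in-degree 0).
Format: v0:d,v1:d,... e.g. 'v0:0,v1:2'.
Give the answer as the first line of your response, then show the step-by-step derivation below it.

v0:0,v1:1,v2:0,v3:0,v4:0,v5:2,v6:0,v7:2

step 1: output 2; order=[2]; indeg=(0,1,0,0,0,2,1,2)
step 2: output 0; order=[2,0]; indeg=(0,1,0,0,0,2,0,2)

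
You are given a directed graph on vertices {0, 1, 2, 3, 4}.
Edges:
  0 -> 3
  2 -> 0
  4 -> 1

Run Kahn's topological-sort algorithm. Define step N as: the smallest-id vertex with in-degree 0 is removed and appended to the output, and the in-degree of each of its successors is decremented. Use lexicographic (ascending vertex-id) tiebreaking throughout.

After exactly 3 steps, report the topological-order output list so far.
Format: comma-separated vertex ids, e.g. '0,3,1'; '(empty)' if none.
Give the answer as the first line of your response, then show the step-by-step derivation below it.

2,0,3

step 1: output 2; order=[2]; indeg=(0,1,0,1,0)
step 2: output 0; order=[2,0]; indeg=(0,1,0,0,0)
step 3: output 3; order=[2,0,3]; indeg=(0,1,0,0,0)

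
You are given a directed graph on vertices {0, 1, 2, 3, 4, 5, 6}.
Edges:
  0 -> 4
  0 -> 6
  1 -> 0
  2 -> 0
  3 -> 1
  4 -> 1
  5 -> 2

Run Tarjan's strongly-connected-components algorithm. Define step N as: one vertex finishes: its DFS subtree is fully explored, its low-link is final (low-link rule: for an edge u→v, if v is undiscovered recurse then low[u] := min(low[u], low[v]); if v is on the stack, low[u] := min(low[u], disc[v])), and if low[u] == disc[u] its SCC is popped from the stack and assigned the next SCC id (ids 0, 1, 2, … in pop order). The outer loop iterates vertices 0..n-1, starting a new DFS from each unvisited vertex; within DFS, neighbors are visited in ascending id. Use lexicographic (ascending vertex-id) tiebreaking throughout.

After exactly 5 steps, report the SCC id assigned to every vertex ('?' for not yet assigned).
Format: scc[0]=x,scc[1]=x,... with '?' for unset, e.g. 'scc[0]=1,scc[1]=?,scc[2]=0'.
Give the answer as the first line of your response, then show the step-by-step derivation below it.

scc[0]=1,scc[1]=1,scc[2]=2,scc[3]=?,scc[4]=1,scc[5]=?,scc[6]=0

step 1: low=(low[0]=0,low[1]=0,low[2]=?,low[3]=?,low[4]=1,low[5]=?,low[6]=?); scc=(scc[0]=?,scc[1]=?,scc[2]=?,scc[3]=?,scc[4]=?,scc[5]=?,scc[6]=?)
step 2: low=(low[0]=0,low[1]=0,low[2]=?,low[3]=?,low[4]=0,low[5]=?,low[6]=?); scc=(scc[0]=?,scc[1]=?,scc[2]=?,scc[3]=?,scc[4]=?,scc[5]=?,scc[6]=?)
step 3: low=(low[0]=0,low[1]=0,low[2]=?,low[3]=?,low[4]=0,low[5]=?,low[6]=3); scc=(scc[0]=?,scc[1]=?,scc[2]=?,scc[3]=?,scc[4]=?,scc[5]=?,scc[6]=0)
step 4: low=(low[0]=0,low[1]=0,low[2]=?,low[3]=?,low[4]=0,low[5]=?,low[6]=3); scc=(scc[0]=1,scc[1]=1,scc[2]=?,scc[3]=?,scc[4]=1,scc[5]=?,scc[6]=0)
step 5: low=(low[0]=0,low[1]=0,low[2]=4,low[3]=?,low[4]=0,low[5]=?,low[6]=3); scc=(scc[0]=1,scc[1]=1,scc[2]=2,scc[3]=?,scc[4]=1,scc[5]=?,scc[6]=0)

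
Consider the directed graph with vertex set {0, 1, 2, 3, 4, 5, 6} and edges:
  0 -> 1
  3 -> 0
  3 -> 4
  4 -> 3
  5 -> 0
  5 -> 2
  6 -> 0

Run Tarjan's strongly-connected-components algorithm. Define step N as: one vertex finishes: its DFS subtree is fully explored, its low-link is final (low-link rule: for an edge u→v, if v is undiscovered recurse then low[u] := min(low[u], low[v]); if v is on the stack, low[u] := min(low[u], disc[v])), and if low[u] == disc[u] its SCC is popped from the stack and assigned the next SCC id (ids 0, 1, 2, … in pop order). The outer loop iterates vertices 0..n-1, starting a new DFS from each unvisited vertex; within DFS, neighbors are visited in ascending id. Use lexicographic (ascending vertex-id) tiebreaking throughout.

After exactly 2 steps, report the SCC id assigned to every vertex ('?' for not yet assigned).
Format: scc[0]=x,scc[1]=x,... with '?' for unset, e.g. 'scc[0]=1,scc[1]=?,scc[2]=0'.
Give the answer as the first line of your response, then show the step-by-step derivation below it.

scc[0]=1,scc[1]=0,scc[2]=?,scc[3]=?,scc[4]=?,scc[5]=?,scc[6]=?

step 1: low=(low[0]=0,low[1]=1,low[2]=?,low[3]=?,low[4]=?,low[5]=?,low[6]=?); scc=(scc[0]=?,scc[1]=0,scc[2]=?,scc[3]=?,scc[4]=?,scc[5]=?,scc[6]=?)
step 2: low=(low[0]=0,low[1]=1,low[2]=?,low[3]=?,low[4]=?,low[5]=?,low[6]=?); scc=(scc[0]=1,scc[1]=0,scc[2]=?,scc[3]=?,scc[4]=?,scc[5]=?,scc[6]=?)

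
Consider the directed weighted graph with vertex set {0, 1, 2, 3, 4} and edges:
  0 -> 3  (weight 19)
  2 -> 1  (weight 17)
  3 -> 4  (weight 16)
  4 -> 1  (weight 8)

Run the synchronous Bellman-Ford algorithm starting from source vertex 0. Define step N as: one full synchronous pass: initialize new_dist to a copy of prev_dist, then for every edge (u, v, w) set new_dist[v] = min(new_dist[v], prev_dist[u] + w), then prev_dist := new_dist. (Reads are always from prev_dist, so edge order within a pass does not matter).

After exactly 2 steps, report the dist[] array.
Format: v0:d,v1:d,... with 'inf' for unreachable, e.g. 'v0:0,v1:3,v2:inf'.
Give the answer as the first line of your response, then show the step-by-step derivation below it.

v0:0,v1:inf,v2:inf,v3:19,v4:35

step 1: dist = v0:0,v1:inf,v2:inf,v3:19,v4:inf
step 2: dist = v0:0,v1:inf,v2:inf,v3:19,v4:35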